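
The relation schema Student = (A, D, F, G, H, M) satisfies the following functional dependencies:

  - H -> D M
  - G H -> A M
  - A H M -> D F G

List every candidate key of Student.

{A, H}, {G, H}

Attribute H never appears on the right-hand side of any dependency, so H must belong to every candidate key.
{H}⁺ = {D, H, M}, which is not all of the schema, so we must add further attributes.
{A, H}⁺: H→DM adds D, M; AHM→DFG adds F, G → {A, D, F, G, H, M}. Minimal: {H}⁺ = {D, H, M}; {A}⁺ = {A} — none reach the full schema.
{G, H}⁺: H→DM adds D, M; GH→AM adds A; AHM→DFG adds F → {A, D, F, G, H, M}. Minimal: {H}⁺ = {D, H, M}; {G}⁺ = {G} — none reach the full schema.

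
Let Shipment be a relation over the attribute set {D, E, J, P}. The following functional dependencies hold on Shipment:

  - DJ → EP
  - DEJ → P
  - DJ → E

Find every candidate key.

DJ

Attributes D, J never appear on any right-hand side, so every candidate key must contain {D, J}.
{D, J}⁺ = {D, E, J, P}, which is all of the schema, so {D, J} is the only candidate key.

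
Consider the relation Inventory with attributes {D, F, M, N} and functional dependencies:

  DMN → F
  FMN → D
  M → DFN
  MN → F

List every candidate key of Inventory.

{M}

Attribute M never appears on the right-hand side of any dependency, so M must belong to every candidate key.
{M}⁺ = {D, F, M, N}, which is all of the schema, so {M} is the only candidate key.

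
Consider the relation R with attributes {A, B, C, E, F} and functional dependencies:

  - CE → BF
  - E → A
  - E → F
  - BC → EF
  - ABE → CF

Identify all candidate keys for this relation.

{B, C}, {B, E}, {C, E}

{B, C}⁺: BC→EF adds E, F; E→A adds A → {A, B, C, E, F}.
{B, E}⁺: E→A adds A; E→F adds F; ABE→CF adds C → {A, B, C, E, F}.
{C, E}⁺: CE→BF adds B, F; E→A adds A → {A, B, C, E, F}.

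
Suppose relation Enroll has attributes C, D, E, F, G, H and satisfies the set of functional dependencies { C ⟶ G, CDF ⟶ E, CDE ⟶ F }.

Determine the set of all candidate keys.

Attributes C, D, H never appear on any right-hand side, so every candidate key must contain {C, D, H}.
{C, D, H}⁺ = {C, D, G, H}, which is not all of the schema, so we must add further attributes.
{C, D, E, H}⁺: C→G adds G; CDE→F adds F → {C, D, E, F, G, H}. Minimal: {D, E, H}⁺ = {D, E, H}; {C, E, H}⁺ = {C, E, G, H}; {C, D, H}⁺ = {C, D, G, H}; … — none reach the full schema.
{C, D, F, H}⁺: C→G adds G; CDF→E adds E → {C, D, E, F, G, H}. Minimal: {D, F, H}⁺ = {D, F, H}; {C, F, H}⁺ = {C, F, G, H}; {C, D, H}⁺ = {C, D, G, H}; … — none reach the full schema.
Any other superkey contains one of these as a subset, so there are no further candidate keys.

{C, D, E, H}, {C, D, F, H}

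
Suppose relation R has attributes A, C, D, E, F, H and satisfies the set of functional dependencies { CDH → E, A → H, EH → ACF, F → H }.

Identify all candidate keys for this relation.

Attribute D never appears on the right-hand side of any dependency, so D must belong to every candidate key.
{D}⁺ = {D}, which is not all of the schema, so we must add further attributes.
{A, C, D}⁺: A→H adds H; CDH→E adds E; EH→ACF adds F → {A, C, D, E, F, H}.
{A, D, E}⁺: A→H adds H; EH→ACF adds C, F → {A, C, D, E, F, H}.
{C, D, F}⁺: F→H adds H; CDH→E adds E; EH→ACF adds A → {A, C, D, E, F, H}.
{C, D, H}⁺: CDH→E adds E; EH→ACF adds A, F → {A, C, D, E, F, H}.
{D, E, F}⁺: F→H adds H; EH→ACF adds A, C → {A, C, D, E, F, H}.
{D, E, H}⁺: EH→ACF adds A, C, F → {A, C, D, E, F, H}.
Any other superkey contains one of these as a subset, so there are no further candidate keys.

(A, C, D); (A, D, E); (C, D, F); (C, D, H); (D, E, F); (D, E, H)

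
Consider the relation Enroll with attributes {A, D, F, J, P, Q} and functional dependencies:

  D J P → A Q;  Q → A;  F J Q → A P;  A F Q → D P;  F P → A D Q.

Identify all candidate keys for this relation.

(F, J, P), (F, J, Q)

{F, J, P}⁺: FP→ADQ adds A, D, Q → {A, D, F, J, P, Q}.
{F, J, Q}⁺: Q→A adds A; FJQ→AP adds P; AFQ→DP adds D → {A, D, F, J, P, Q}.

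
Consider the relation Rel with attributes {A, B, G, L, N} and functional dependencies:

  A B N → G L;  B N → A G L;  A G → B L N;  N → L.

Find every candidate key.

{A, G}⁺: AG→BLN adds B, L, N → {A, B, G, L, N}.
{B, N}⁺: BN→AGL adds A, G, L → {A, B, G, L, N}.
Any other superkey contains one of these as a subset, so there are no further candidate keys.

{A, G}, {B, N}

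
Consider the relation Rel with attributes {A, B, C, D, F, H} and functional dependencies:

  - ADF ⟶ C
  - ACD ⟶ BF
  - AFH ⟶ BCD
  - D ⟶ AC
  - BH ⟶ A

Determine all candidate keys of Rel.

Attribute H never appears on the right-hand side of any dependency, so H must belong to every candidate key.
{H}⁺ = {H}, which is not all of the schema, so we must add further attributes.
{D, H}⁺: D→AC adds A, C; ACD→BF adds B, F → {A, B, C, D, F, H}.
{A, F, H}⁺: AFH→BCD adds B, C, D → {A, B, C, D, F, H}.
{B, F, H}⁺: BH→A adds A; AFH→BCD adds C, D → {A, B, C, D, F, H}.

{D, H}, {A, F, H}, {B, F, H}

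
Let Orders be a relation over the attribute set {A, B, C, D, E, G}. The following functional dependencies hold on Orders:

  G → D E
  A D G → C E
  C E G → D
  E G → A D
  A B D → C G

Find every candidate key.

{B, G}, {A, B, D}

Attribute B never appears on the right-hand side of any dependency, so B must belong to every candidate key.
{B}⁺ = {B}, which is not all of the schema, so we must add further attributes.
{B, G}⁺: G→DE adds D, E; EG→AD adds A; ABD→CG adds C → {A, B, C, D, E, G}. Minimal: {G}⁺ = {A, C, D, E, G}; {B}⁺ = {B} — none reach the full schema.
{A, B, D}⁺: ABD→CG adds C, G; G→DE adds E → {A, B, C, D, E, G}. Minimal: {B, D}⁺ = {B, D}; {A, D}⁺ = {A, D}; {A, B}⁺ = {A, B} — none reach the full schema.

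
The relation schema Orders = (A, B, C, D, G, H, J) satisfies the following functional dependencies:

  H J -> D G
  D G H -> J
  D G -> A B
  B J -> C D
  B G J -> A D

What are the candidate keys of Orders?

Attribute H never appears on the right-hand side of any dependency, so H must belong to every candidate key.
{H}⁺ = {H}, which is not all of the schema, so we must add further attributes.
{H, J}⁺: HJ→DG adds D, G; DG→AB adds A, B; BJ→CD adds C → {A, B, C, D, G, H, J}. Minimal: {J}⁺ = {J}; {H}⁺ = {H} — none reach the full schema.
{D, G, H}⁺: DGH→J adds J; DG→AB adds A, B; BJ→CD adds C → {A, B, C, D, G, H, J}. Minimal: {G, H}⁺ = {G, H}; {D, H}⁺ = {D, H}; {D, G}⁺ = {A, B, D, G} — none reach the full schema.
Any other superkey contains one of these as a subset, so there are no further candidate keys.

{H, J}, {D, G, H}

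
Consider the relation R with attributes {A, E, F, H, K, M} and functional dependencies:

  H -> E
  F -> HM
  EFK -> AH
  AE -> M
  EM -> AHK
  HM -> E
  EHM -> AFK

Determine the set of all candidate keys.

{F}⁺: F→HM adds H, M; HM→E adds E; EHM→AFK adds A, K → {A, E, F, H, K, M}.
{A, E}⁺: AE→M adds M; EM→AHK adds H, K; EHM→AFK adds F → {A, E, F, H, K, M}.
{A, H}⁺: H→E adds E; AE→M adds M; EM→AHK adds K; EHM→AFK adds F → {A, E, F, H, K, M}.
{E, M}⁺: EM→AHK adds A, H, K; EHM→AFK adds F → {A, E, F, H, K, M}.
{H, M}⁺: H→E adds E; EM→AHK adds A, K; EHM→AFK adds F → {A, E, F, H, K, M}.
Any other superkey contains one of these as a subset, so there are no further candidate keys.

{F}, {A, E}, {A, H}, {E, M}, {H, M}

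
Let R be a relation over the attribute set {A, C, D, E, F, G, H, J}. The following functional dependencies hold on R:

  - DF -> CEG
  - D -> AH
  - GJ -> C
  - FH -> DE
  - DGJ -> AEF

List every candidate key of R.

{D, F, J}; {D, G, J}; {F, H, J}

Attribute J never appears on the right-hand side of any dependency, so J must belong to every candidate key.
{J}⁺ = {J}, which is not all of the schema, so we must add further attributes.
{D, F, J}⁺: DF→CEG adds C, E, G; D→AH adds A, H → {A, C, D, E, F, G, H, J}. Minimal: {F, J}⁺ = {F, J}; {D, J}⁺ = {A, D, H, J}; {D, F}⁺ = {A, C, D, E, F, G, H} — none reach the full schema.
{D, G, J}⁺: D→AH adds A, H; GJ→C adds C; DGJ→AEF adds E, F → {A, C, D, E, F, G, H, J}. Minimal: {G, J}⁺ = {C, G, J}; {D, J}⁺ = {A, D, H, J}; {D, G}⁺ = {A, D, G, H} — none reach the full schema.
{F, H, J}⁺: FH→DE adds D, E; DF→CEG adds C, G; D→AH adds A → {A, C, D, E, F, G, H, J}. Minimal: {H, J}⁺ = {H, J}; {F, J}⁺ = {F, J}; {F, H}⁺ = {A, C, D, E, F, G, H} — none reach the full schema.
Any other superkey contains one of these as a subset, so there are no further candidate keys.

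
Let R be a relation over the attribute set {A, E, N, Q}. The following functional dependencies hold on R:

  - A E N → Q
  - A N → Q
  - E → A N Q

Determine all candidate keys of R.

Attribute E never appears on the right-hand side of any dependency, so E must belong to every candidate key.
{E}⁺ = {A, E, N, Q}, which is all of the schema, so {E} is the only candidate key.

(E)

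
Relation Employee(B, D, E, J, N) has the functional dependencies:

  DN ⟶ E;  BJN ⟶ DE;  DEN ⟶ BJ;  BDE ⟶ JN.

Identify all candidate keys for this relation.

{D, N}⁺: DN→E adds E; DEN→BJ adds B, J → {B, D, E, J, N}.
{B, D, E}⁺: BDE→JN adds J, N → {B, D, E, J, N}.
{B, J, N}⁺: BJN→DE adds D, E → {B, D, E, J, N}.
Any other superkey contains one of these as a subset, so there are no further candidate keys.

{D, N}, {B, D, E}, {B, J, N}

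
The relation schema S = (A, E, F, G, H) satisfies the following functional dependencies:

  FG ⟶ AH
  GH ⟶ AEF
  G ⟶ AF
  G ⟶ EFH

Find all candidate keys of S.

{G}⁺: G→AF adds A, F; G→EFH adds E, H → {A, E, F, G, H}.
No other minimal superkey exists.

{G}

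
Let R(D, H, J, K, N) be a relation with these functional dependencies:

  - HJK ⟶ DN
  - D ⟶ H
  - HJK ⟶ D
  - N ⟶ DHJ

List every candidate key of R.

Attribute K never appears on the right-hand side of any dependency, so K must belong to every candidate key.
{K}⁺ = {K}, which is not all of the schema, so we must add further attributes.
{K, N}⁺: N→DHJ adds D, H, J → {D, H, J, K, N}.
{D, J, K}⁺: D→H adds H; HJK→DN adds N → {D, H, J, K, N}.
{H, J, K}⁺: HJK→DN adds D, N → {D, H, J, K, N}.
Any other superkey contains one of these as a subset, so there are no further candidate keys.

{K, N}, {D, J, K}, {H, J, K}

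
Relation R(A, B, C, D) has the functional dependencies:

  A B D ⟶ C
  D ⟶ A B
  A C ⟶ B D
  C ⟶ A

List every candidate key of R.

{C}⁺: C→A adds A; AC→BD adds B, D → {A, B, C, D}.
{D}⁺: D→AB adds A, B; ABD→C adds C → {A, B, C, D}.
Any other superkey contains one of these as a subset, so there are no further candidate keys.

(C), (D)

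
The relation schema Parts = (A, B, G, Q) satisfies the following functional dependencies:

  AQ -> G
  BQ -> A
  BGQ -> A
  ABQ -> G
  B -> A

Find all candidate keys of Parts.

Attributes B, Q never appear on any right-hand side, so every candidate key must contain {B, Q}.
{B, Q}⁺ = {A, B, G, Q}, which is all of the schema, so {B, Q} is the only candidate key.

(B, Q)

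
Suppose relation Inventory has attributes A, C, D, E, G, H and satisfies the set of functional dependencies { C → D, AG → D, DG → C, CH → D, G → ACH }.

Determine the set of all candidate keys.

{E, G}

{E, G}⁺: G→ACH adds A, C, H; C→D adds D → {A, C, D, E, G, H}.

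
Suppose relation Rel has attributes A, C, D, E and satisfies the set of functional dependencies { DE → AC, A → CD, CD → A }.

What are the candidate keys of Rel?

AE, DE

Attribute E never appears on the right-hand side of any dependency, so E must belong to every candidate key.
{E}⁺ = {E}, which is not all of the schema, so we must add further attributes.
{A, E}⁺: A→CD adds C, D → {A, C, D, E}. Minimal: {E}⁺ = {E}; {A}⁺ = {A, C, D} — none reach the full schema.
{D, E}⁺: DE→AC adds A, C → {A, C, D, E}. Minimal: {E}⁺ = {E}; {D}⁺ = {D} — none reach the full schema.
Any other superkey contains one of these as a subset, so there are no further candidate keys.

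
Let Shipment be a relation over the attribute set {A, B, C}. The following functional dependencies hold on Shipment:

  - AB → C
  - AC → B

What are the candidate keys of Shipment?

{A, B}⁺: AB→C adds C → {A, B, C}. Minimal: {B}⁺ = {B}; {A}⁺ = {A} — none reach the full schema.
{A, C}⁺: AC→B adds B → {A, B, C}. Minimal: {C}⁺ = {C}; {A}⁺ = {A} — none reach the full schema.

{A, B}, {A, C}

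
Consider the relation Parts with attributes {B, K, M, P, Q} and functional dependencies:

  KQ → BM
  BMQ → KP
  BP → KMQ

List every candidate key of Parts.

{B, P}⁺: BP→KMQ adds K, M, Q → {B, K, M, P, Q}. Minimal: {P}⁺ = {P}; {B}⁺ = {B} — none reach the full schema.
{K, Q}⁺: KQ→BM adds B, M; BMQ→KP adds P → {B, K, M, P, Q}. Minimal: {Q}⁺ = {Q}; {K}⁺ = {K} — none reach the full schema.
{B, M, Q}⁺: BMQ→KP adds K, P → {B, K, M, P, Q}. Minimal: {M, Q}⁺ = {M, Q}; {B, Q}⁺ = {B, Q}; {B, M}⁺ = {B, M} — none reach the full schema.

BP; KQ; BMQ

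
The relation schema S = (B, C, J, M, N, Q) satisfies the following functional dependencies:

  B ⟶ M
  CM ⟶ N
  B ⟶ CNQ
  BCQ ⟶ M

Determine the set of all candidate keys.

Attributes B, J never appear on any right-hand side, so every candidate key must contain {B, J}.
{B, J}⁺ = {B, C, J, M, N, Q}, which is all of the schema, so {B, J} is the only candidate key.

{B, J}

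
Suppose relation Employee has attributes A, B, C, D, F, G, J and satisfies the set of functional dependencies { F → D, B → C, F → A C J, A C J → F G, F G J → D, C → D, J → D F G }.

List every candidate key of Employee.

Attribute B never appears on the right-hand side of any dependency, so B must belong to every candidate key.
{B}⁺ = {B, C, D}, which is not all of the schema, so we must add further attributes.
{B, F}⁺: F→D adds D; B→C adds C; F→ACJ adds A, J; ACJ→FG adds G → {A, B, C, D, F, G, J}.
{B, J}⁺: B→C adds C; C→D adds D; J→DFG adds F, G; F→ACJ adds A → {A, B, C, D, F, G, J}.
Any other superkey contains one of these as a subset, so there are no further candidate keys.

{B, F}, {B, J}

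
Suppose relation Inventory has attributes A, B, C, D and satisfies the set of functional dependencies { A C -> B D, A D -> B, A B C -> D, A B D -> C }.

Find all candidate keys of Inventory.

{A, C}⁺: AC→BD adds B, D → {A, B, C, D}.
{A, D}⁺: AD→B adds B; ABD→C adds C → {A, B, C, D}.

AC, AD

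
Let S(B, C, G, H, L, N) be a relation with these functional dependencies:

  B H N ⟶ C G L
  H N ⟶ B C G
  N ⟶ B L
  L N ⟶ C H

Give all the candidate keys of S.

(N)

Attribute N never appears on the right-hand side of any dependency, so N must belong to every candidate key.
{N}⁺ = {B, C, G, H, L, N}, which is all of the schema, so {N} is the only candidate key.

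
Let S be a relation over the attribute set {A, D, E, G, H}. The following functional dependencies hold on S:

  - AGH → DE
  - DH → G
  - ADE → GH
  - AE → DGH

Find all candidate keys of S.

Attribute A never appears on the right-hand side of any dependency, so A must belong to every candidate key.
{A}⁺ = {A}, which is not all of the schema, so we must add further attributes.
{A, E}⁺: AE→DGH adds D, G, H → {A, D, E, G, H}. Minimal: {E}⁺ = {E}; {A}⁺ = {A} — none reach the full schema.
{A, D, H}⁺: DH→G adds G; AGH→DE adds E → {A, D, E, G, H}. Minimal: {D, H}⁺ = {D, G, H}; {A, H}⁺ = {A, H}; {A, D}⁺ = {A, D} — none reach the full schema.
{A, G, H}⁺: AGH→DE adds D, E → {A, D, E, G, H}. Minimal: {G, H}⁺ = {G, H}; {A, H}⁺ = {A, H}; {A, G}⁺ = {A, G} — none reach the full schema.

AE, ADH, AGH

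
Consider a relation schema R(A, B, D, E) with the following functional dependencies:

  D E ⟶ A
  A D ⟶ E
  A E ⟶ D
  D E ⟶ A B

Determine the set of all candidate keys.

{A, D}⁺: AD→E adds E; DE→AB adds B → {A, B, D, E}. Minimal: {D}⁺ = {D}; {A}⁺ = {A} — none reach the full schema.
{A, E}⁺: AE→D adds D; DE→AB adds B → {A, B, D, E}. Minimal: {E}⁺ = {E}; {A}⁺ = {A} — none reach the full schema.
{D, E}⁺: DE→A adds A; DE→AB adds B → {A, B, D, E}. Minimal: {E}⁺ = {E}; {D}⁺ = {D} — none reach the full schema.
Any other superkey contains one of these as a subset, so there are no further candidate keys.

{A, D}; {A, E}; {D, E}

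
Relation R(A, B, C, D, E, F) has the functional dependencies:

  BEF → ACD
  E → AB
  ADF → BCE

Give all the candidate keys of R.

Attribute F never appears on the right-hand side of any dependency, so F must belong to every candidate key.
{F}⁺ = {F}, which is not all of the schema, so we must add further attributes.
{E, F}⁺: E→AB adds A, B; BEF→ACD adds C, D → {A, B, C, D, E, F}. Minimal: {F}⁺ = {F}; {E}⁺ = {A, B, E} — none reach the full schema.
{A, D, F}⁺: ADF→BCE adds B, C, E → {A, B, C, D, E, F}. Minimal: {D, F}⁺ = {D, F}; {A, F}⁺ = {A, F}; {A, D}⁺ = {A, D} — none reach the full schema.
Any other superkey contains one of these as a subset, so there are no further candidate keys.

{E, F}, {A, D, F}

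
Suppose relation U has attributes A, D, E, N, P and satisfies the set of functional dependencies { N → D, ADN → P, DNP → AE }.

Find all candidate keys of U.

{A, N}, {N, P}

Attribute N never appears on the right-hand side of any dependency, so N must belong to every candidate key.
{N}⁺ = {D, N}, which is not all of the schema, so we must add further attributes.
{A, N}⁺: N→D adds D; ADN→P adds P; DNP→AE adds E → {A, D, E, N, P}. Minimal: {N}⁺ = {D, N}; {A}⁺ = {A} — none reach the full schema.
{N, P}⁺: N→D adds D; DNP→AE adds A, E → {A, D, E, N, P}. Minimal: {P}⁺ = {P}; {N}⁺ = {D, N} — none reach the full schema.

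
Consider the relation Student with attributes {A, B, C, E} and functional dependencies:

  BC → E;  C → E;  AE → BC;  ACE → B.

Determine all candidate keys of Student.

{A, C}; {A, E}

{A, C}⁺: C→E adds E; AE→BC adds B → {A, B, C, E}.
{A, E}⁺: AE→BC adds B, C → {A, B, C, E}.
Any other superkey contains one of these as a subset, so there are no further candidate keys.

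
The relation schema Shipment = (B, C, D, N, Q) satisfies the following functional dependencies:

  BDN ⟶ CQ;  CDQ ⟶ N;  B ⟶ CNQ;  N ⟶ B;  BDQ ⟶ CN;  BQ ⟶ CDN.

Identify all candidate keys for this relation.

{B}⁺: B→CNQ adds C, N, Q; BQ→CDN adds D → {B, C, D, N, Q}.
{N}⁺: N→B adds B; B→CNQ adds C, Q; BQ→CDN adds D → {B, C, D, N, Q}.
{C, D, Q}⁺: CDQ→N adds N; N→B adds B → {B, C, D, N, Q}. Minimal: {D, Q}⁺ = {D, Q}; {C, Q}⁺ = {C, Q}; {C, D}⁺ = {C, D} — none reach the full schema.
Any other superkey contains one of these as a subset, so there are no further candidate keys.

B, N, CDQ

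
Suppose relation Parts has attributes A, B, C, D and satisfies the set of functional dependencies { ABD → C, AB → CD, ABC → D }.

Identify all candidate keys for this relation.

{A, B}

Attributes A, B never appear on any right-hand side, so every candidate key must contain {A, B}.
{A, B}⁺ = {A, B, C, D}, which is all of the schema, so {A, B} is the only candidate key.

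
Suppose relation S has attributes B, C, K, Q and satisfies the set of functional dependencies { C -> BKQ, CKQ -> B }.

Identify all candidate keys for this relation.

{C}⁺: C→BKQ adds B, K, Q → {B, C, K, Q}.
No other minimal superkey exists.

C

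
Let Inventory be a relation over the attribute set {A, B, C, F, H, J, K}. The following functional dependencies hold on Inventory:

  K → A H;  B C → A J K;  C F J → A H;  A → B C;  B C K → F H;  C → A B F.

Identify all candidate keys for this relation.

{A}⁺: A→BC adds B, C; C→ABF adds F; BC→AJK adds J, K; CFJ→AH adds H → {A, B, C, F, H, J, K}.
{C}⁺: C→ABF adds A, B, F; BC→AJK adds J, K; CFJ→AH adds H → {A, B, C, F, H, J, K}.
{K}⁺: K→AH adds A, H; A→BC adds B, C; BCK→FH adds F; BC→AJK adds J → {A, B, C, F, H, J, K}.
Any other superkey contains one of these as a subset, so there are no further candidate keys.

{A}, {C}, {K}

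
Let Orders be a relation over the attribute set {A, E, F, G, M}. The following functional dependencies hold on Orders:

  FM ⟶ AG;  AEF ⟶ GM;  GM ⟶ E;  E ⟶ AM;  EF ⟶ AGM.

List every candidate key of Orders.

Attribute F never appears on the right-hand side of any dependency, so F must belong to every candidate key.
{F}⁺ = {F}, which is not all of the schema, so we must add further attributes.
{E, F}⁺: E→AM adds A, M; EF→AGM adds G → {A, E, F, G, M}. Minimal: {F}⁺ = {F}; {E}⁺ = {A, E, M} — none reach the full schema.
{F, M}⁺: FM→AG adds A, G; GM→E adds E → {A, E, F, G, M}. Minimal: {M}⁺ = {M}; {F}⁺ = {F} — none reach the full schema.
Any other superkey contains one of these as a subset, so there are no further candidate keys.

{E, F}, {F, M}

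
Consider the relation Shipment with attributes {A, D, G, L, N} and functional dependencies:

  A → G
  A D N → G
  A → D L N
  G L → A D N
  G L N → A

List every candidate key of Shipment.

{A}⁺: A→G adds G; A→DLN adds D, L, N → {A, D, G, L, N}.
{G, L}⁺: GL→ADN adds A, D, N → {A, D, G, L, N}. Minimal: {L}⁺ = {L}; {G}⁺ = {G} — none reach the full schema.

{A}, {G, L}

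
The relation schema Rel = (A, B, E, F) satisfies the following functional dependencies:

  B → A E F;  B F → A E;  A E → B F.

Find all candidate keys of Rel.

{B}⁺: B→AEF adds A, E, F → {A, B, E, F}.
{A, E}⁺: AE→BF adds B, F → {A, B, E, F}.
Any other superkey contains one of these as a subset, so there are no further candidate keys.

{B}, {A, E}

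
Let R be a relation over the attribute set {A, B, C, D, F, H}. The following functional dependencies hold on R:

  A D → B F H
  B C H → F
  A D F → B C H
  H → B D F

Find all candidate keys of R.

{A, D}⁺: AD→BFH adds B, F, H; ADF→BCH adds C → {A, B, C, D, F, H}. Minimal: {D}⁺ = {D}; {A}⁺ = {A} — none reach the full schema.
{A, H}⁺: H→BDF adds B, D, F; ADF→BCH adds C → {A, B, C, D, F, H}. Minimal: {H}⁺ = {B, D, F, H}; {A}⁺ = {A} — none reach the full schema.

{A, D}; {A, H}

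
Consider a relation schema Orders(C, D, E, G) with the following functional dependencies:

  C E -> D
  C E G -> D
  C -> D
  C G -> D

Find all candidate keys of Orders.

(C, E, G)

{C, E, G}⁺: CE→D adds D → {C, D, E, G}.
No other minimal superkey exists.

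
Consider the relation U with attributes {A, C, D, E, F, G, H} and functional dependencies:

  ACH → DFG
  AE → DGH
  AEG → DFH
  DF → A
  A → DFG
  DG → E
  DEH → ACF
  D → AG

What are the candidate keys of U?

{A}; {D}

{A}⁺: A→DFG adds D, F, G; DG→E adds E; AE→DGH adds H; DEH→ACF adds C → {A, C, D, E, F, G, H}.
{D}⁺: D→AG adds A, G; A→DFG adds F; DG→E adds E; AE→DGH adds H; DEH→ACF adds C → {A, C, D, E, F, G, H}.
Any other superkey contains one of these as a subset, so there are no further candidate keys.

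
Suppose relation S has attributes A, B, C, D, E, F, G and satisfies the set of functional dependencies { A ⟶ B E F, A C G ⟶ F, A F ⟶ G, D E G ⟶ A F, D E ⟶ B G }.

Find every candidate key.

{A, C, D}, {C, D, E}

Attributes C, D never appear on any right-hand side, so every candidate key must contain {C, D}.
{C, D}⁺ = {C, D}, which is not all of the schema, so we must add further attributes.
{A, C, D}⁺: A→BEF adds B, E, F; AF→G adds G → {A, B, C, D, E, F, G}. Minimal: {C, D}⁺ = {C, D}; {A, D}⁺ = {A, B, D, E, F, G}; {A, C}⁺ = {A, B, C, E, F, G} — none reach the full schema.
{C, D, E}⁺: DE→BG adds B, G; DEG→AF adds A, F → {A, B, C, D, E, F, G}. Minimal: {D, E}⁺ = {A, B, D, E, F, G}; {C, E}⁺ = {C, E}; {C, D}⁺ = {C, D} — none reach the full schema.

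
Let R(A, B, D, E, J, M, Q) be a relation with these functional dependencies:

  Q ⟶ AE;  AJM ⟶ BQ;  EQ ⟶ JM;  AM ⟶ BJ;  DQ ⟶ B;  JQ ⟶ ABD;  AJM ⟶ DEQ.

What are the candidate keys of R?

Q, AM

{Q}⁺: Q→AE adds A, E; EQ→JM adds J, M; AM→BJ adds B; JQ→ABD adds D → {A, B, D, E, J, M, Q}.
{A, M}⁺: AM→BJ adds B, J; AJM→DEQ adds D, E, Q → {A, B, D, E, J, M, Q}. Minimal: {M}⁺ = {M}; {A}⁺ = {A} — none reach the full schema.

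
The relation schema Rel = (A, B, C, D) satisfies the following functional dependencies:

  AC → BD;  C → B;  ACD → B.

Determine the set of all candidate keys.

{A, C}

Attributes A, C never appear on any right-hand side, so every candidate key must contain {A, C}.
{A, C}⁺ = {A, B, C, D}, which is all of the schema, so {A, C} is the only candidate key.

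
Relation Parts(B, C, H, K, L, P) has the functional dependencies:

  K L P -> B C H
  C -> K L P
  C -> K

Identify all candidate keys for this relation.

{C}, {K, L, P}

{C}⁺: C→KLP adds K, L, P; KLP→BCH adds B, H → {B, C, H, K, L, P}.
{K, L, P}⁺: KLP→BCH adds B, C, H → {B, C, H, K, L, P}. Minimal: {L, P}⁺ = {L, P}; {K, P}⁺ = {K, P}; {K, L}⁺ = {K, L} — none reach the full schema.
Any other superkey contains one of these as a subset, so there are no further candidate keys.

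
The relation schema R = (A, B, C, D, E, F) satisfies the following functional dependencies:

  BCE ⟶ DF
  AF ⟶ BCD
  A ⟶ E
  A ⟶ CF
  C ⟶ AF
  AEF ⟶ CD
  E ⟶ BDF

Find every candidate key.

{A}; {C}

{A}⁺: A→E adds E; A→CF adds C, F; AEF→CD adds D; E→BDF adds B → {A, B, C, D, E, F}.
{C}⁺: C→AF adds A, F; AF→BCD adds B, D; A→E adds E → {A, B, C, D, E, F}.
Any other superkey contains one of these as a subset, so there are no further candidate keys.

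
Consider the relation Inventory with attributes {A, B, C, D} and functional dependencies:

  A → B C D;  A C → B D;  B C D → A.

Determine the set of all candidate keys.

{A}⁺: A→BCD adds B, C, D → {A, B, C, D}.
{B, C, D}⁺: BCD→A adds A → {A, B, C, D}. Minimal: {C, D}⁺ = {C, D}; {B, D}⁺ = {B, D}; {B, C}⁺ = {B, C} — none reach the full schema.
Any other superkey contains one of these as a subset, so there are no further candidate keys.

(A), (B, C, D)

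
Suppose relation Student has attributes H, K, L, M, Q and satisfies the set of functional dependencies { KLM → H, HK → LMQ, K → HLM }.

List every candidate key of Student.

{K}

Attribute K never appears on the right-hand side of any dependency, so K must belong to every candidate key.
{K}⁺ = {H, K, L, M, Q}, which is all of the schema, so {K} is the only candidate key.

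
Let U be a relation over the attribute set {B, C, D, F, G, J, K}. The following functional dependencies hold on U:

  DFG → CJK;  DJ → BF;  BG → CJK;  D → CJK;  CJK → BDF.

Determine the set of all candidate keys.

{B, G}; {D, G}; {C, G, J, K}

Attribute G never appears on the right-hand side of any dependency, so G must belong to every candidate key.
{G}⁺ = {G}, which is not all of the schema, so we must add further attributes.
{B, G}⁺: BG→CJK adds C, J, K; CJK→BDF adds D, F → {B, C, D, F, G, J, K}. Minimal: {G}⁺ = {G}; {B}⁺ = {B} — none reach the full schema.
{D, G}⁺: D→CJK adds C, J, K; CJK→BDF adds B, F → {B, C, D, F, G, J, K}. Minimal: {G}⁺ = {G}; {D}⁺ = {B, C, D, F, J, K} — none reach the full schema.
{C, G, J, K}⁺: CJK→BDF adds B, D, F → {B, C, D, F, G, J, K}. Minimal: {G, J, K}⁺ = {G, J, K}; {C, J, K}⁺ = {B, C, D, F, J, K}; {C, G, K}⁺ = {C, G, K}; … — none reach the full schema.
Any other superkey contains one of these as a subset, so there are no further candidate keys.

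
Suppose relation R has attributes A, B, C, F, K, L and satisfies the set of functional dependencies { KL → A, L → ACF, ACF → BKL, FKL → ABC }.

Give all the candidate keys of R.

(L), (A, C, F)

{L}⁺: L→ACF adds A, C, F; ACF→BKL adds B, K → {A, B, C, F, K, L}.
{A, C, F}⁺: ACF→BKL adds B, K, L → {A, B, C, F, K, L}. Minimal: {C, F}⁺ = {C, F}; {A, F}⁺ = {A, F}; {A, C}⁺ = {A, C} — none reach the full schema.
Any other superkey contains one of these as a subset, so there are no further candidate keys.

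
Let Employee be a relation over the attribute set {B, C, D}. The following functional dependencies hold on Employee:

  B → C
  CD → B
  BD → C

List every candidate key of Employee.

(B, D), (C, D)

Attribute D never appears on the right-hand side of any dependency, so D must belong to every candidate key.
{D}⁺ = {D}, which is not all of the schema, so we must add further attributes.
{B, D}⁺: B→C adds C → {B, C, D}.
{C, D}⁺: CD→B adds B → {B, C, D}.
Any other superkey contains one of these as a subset, so there are no further candidate keys.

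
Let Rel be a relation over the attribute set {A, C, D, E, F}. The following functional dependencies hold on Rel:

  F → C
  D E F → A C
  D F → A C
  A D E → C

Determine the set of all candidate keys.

Attributes D, E, F never appear on any right-hand side, so every candidate key must contain {D, E, F}.
{D, E, F}⁺ = {A, C, D, E, F}, which is all of the schema, so {D, E, F} is the only candidate key.

(D, E, F)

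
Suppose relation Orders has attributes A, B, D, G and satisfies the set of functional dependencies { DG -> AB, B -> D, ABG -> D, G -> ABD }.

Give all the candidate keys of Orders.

G

Attribute G never appears on the right-hand side of any dependency, so G must belong to every candidate key.
{G}⁺ = {A, B, D, G}, which is all of the schema, so {G} is the only candidate key.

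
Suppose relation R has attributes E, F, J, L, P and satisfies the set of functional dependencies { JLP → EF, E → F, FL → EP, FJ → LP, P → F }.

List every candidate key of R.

Attribute J never appears on the right-hand side of any dependency, so J must belong to every candidate key.
{J}⁺ = {J}, which is not all of the schema, so we must add further attributes.
{E, J}⁺: E→F adds F; FJ→LP adds L, P → {E, F, J, L, P}. Minimal: {J}⁺ = {J}; {E}⁺ = {E, F} — none reach the full schema.
{F, J}⁺: FJ→LP adds L, P; JLP→EF adds E → {E, F, J, L, P}. Minimal: {J}⁺ = {J}; {F}⁺ = {F} — none reach the full schema.
{J, P}⁺: P→F adds F; FJ→LP adds L; JLP→EF adds E → {E, F, J, L, P}. Minimal: {P}⁺ = {F, P}; {J}⁺ = {J} — none reach the full schema.

(E, J), (F, J), (J, P)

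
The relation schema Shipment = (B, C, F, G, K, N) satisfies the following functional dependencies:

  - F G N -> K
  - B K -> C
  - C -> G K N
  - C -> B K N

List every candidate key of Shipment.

CF, BFK, BFGN

Attribute F never appears on the right-hand side of any dependency, so F must belong to every candidate key.
{F}⁺ = {F}, which is not all of the schema, so we must add further attributes.
{C, F}⁺: C→GKN adds G, K, N; C→BKN adds B → {B, C, F, G, K, N}. Minimal: {F}⁺ = {F}; {C}⁺ = {B, C, G, K, N} — none reach the full schema.
{B, F, K}⁺: BK→C adds C; C→GKN adds G, N → {B, C, F, G, K, N}. Minimal: {F, K}⁺ = {F, K}; {B, K}⁺ = {B, C, G, K, N}; {B, F}⁺ = {B, F} — none reach the full schema.
{B, F, G, N}⁺: FGN→K adds K; BK→C adds C → {B, C, F, G, K, N}. Minimal: {F, G, N}⁺ = {F, G, K, N}; {B, G, N}⁺ = {B, G, N}; {B, F, N}⁺ = {B, F, N}; … — none reach the full schema.
Any other superkey contains one of these as a subset, so there are no further candidate keys.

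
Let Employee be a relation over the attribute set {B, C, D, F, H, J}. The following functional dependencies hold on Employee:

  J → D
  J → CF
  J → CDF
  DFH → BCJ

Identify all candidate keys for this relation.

Attribute H never appears on the right-hand side of any dependency, so H must belong to every candidate key.
{H}⁺ = {H}, which is not all of the schema, so we must add further attributes.
{H, J}⁺: J→D adds D; J→CF adds C, F; DFH→BCJ adds B → {B, C, D, F, H, J}. Minimal: {J}⁺ = {C, D, F, J}; {H}⁺ = {H} — none reach the full schema.
{D, F, H}⁺: DFH→BCJ adds B, C, J → {B, C, D, F, H, J}. Minimal: {F, H}⁺ = {F, H}; {D, H}⁺ = {D, H}; {D, F}⁺ = {D, F} — none reach the full schema.

{H, J}, {D, F, H}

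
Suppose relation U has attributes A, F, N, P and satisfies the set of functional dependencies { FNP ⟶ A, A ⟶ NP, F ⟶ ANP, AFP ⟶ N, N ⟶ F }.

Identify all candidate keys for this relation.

{A}⁺: A→NP adds N, P; N→F adds F → {A, F, N, P}.
{F}⁺: F→ANP adds A, N, P → {A, F, N, P}.
{N}⁺: N→F adds F; F→ANP adds A, P → {A, F, N, P}.
Any other superkey contains one of these as a subset, so there are no further candidate keys.

{A}; {F}; {N}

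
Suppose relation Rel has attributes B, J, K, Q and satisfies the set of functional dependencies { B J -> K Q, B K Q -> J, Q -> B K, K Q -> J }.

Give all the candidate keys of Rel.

{Q}; {B, J}

{Q}⁺: Q→BK adds B, K; KQ→J adds J → {B, J, K, Q}.
{B, J}⁺: BJ→KQ adds K, Q → {B, J, K, Q}.
Any other superkey contains one of these as a subset, so there are no further candidate keys.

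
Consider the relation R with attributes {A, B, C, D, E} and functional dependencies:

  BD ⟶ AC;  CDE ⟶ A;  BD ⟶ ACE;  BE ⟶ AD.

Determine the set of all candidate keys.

{B, D}; {B, E}

{B, D}⁺: BD→AC adds A, C; BD→ACE adds E → {A, B, C, D, E}.
{B, E}⁺: BE→AD adds A, D; BD→AC adds C → {A, B, C, D, E}.
Any other superkey contains one of these as a subset, so there are no further candidate keys.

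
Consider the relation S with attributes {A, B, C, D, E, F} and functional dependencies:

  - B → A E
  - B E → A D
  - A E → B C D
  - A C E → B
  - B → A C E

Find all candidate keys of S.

Attribute F never appears on the right-hand side of any dependency, so F must belong to every candidate key.
{F}⁺ = {F}, which is not all of the schema, so we must add further attributes.
{B, F}⁺: B→AE adds A, E; BE→AD adds D; AE→BCD adds C → {A, B, C, D, E, F}. Minimal: {F}⁺ = {F}; {B}⁺ = {A, B, C, D, E} — none reach the full schema.
{A, E, F}⁺: AE→BCD adds B, C, D → {A, B, C, D, E, F}. Minimal: {E, F}⁺ = {E, F}; {A, F}⁺ = {A, F}; {A, E}⁺ = {A, B, C, D, E} — none reach the full schema.
Any other superkey contains one of these as a subset, so there are no further candidate keys.

BF, AEF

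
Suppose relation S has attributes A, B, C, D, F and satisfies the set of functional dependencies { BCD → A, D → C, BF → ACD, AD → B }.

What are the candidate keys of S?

Attribute F never appears on the right-hand side of any dependency, so F must belong to every candidate key.
{F}⁺ = {F}, which is not all of the schema, so we must add further attributes.
{B, F}⁺: BF→ACD adds A, C, D → {A, B, C, D, F}. Minimal: {F}⁺ = {F}; {B}⁺ = {B} — none reach the full schema.
{A, D, F}⁺: D→C adds C; AD→B adds B → {A, B, C, D, F}. Minimal: {D, F}⁺ = {C, D, F}; {A, F}⁺ = {A, F}; {A, D}⁺ = {A, B, C, D} — none reach the full schema.
Any other superkey contains one of these as a subset, so there are no further candidate keys.

{B, F}; {A, D, F}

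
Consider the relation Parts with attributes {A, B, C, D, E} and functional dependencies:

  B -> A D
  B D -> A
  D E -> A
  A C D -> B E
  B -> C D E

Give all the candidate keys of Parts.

{B}⁺: B→AD adds A, D; B→CDE adds C, E → {A, B, C, D, E}.
{A, C, D}⁺: ACD→BE adds B, E → {A, B, C, D, E}. Minimal: {C, D}⁺ = {C, D}; {A, D}⁺ = {A, D}; {A, C}⁺ = {A, C} — none reach the full schema.
{C, D, E}⁺: DE→A adds A; ACD→BE adds B → {A, B, C, D, E}. Minimal: {D, E}⁺ = {A, D, E}; {C, E}⁺ = {C, E}; {C, D}⁺ = {C, D} — none reach the full schema.
Any other superkey contains one of these as a subset, so there are no further candidate keys.

{B}, {A, C, D}, {C, D, E}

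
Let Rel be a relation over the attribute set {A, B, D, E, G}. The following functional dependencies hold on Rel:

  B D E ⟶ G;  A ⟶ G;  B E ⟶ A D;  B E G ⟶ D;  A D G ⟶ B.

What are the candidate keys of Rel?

{B, E}, {A, D, E}

Attribute E never appears on the right-hand side of any dependency, so E must belong to every candidate key.
{E}⁺ = {E}, which is not all of the schema, so we must add further attributes.
{B, E}⁺: BE→AD adds A, D; BDE→G adds G → {A, B, D, E, G}. Minimal: {E}⁺ = {E}; {B}⁺ = {B} — none reach the full schema.
{A, D, E}⁺: A→G adds G; ADG→B adds B → {A, B, D, E, G}. Minimal: {D, E}⁺ = {D, E}; {A, E}⁺ = {A, E, G}; {A, D}⁺ = {A, B, D, G} — none reach the full schema.
Any other superkey contains one of these as a subset, so there are no further candidate keys.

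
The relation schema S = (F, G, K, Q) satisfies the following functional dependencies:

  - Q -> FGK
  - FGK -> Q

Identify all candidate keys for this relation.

{Q}⁺: Q→FGK adds F, G, K → {F, G, K, Q}.
{F, G, K}⁺: FGK→Q adds Q → {F, G, K, Q}. Minimal: {G, K}⁺ = {G, K}; {F, K}⁺ = {F, K}; {F, G}⁺ = {F, G} — none reach the full schema.

{Q}, {F, G, K}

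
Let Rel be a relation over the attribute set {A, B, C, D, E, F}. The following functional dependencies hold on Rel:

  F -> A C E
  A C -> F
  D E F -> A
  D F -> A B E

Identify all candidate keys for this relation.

Attribute D never appears on the right-hand side of any dependency, so D must belong to every candidate key.
{D}⁺ = {D}, which is not all of the schema, so we must add further attributes.
{D, F}⁺: F→ACE adds A, C, E; DF→ABE adds B → {A, B, C, D, E, F}.
{A, C, D}⁺: AC→F adds F; DF→ABE adds B, E → {A, B, C, D, E, F}.
Any other superkey contains one of these as a subset, so there are no further candidate keys.

(D, F); (A, C, D)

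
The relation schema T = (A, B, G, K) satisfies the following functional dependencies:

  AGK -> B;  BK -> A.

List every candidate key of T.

Attributes G, K never appear on any right-hand side, so every candidate key must contain {G, K}.
{G, K}⁺ = {G, K}, which is not all of the schema, so we must add further attributes.
{A, G, K}⁺: AGK→B adds B → {A, B, G, K}. Minimal: {G, K}⁺ = {G, K}; {A, K}⁺ = {A, K}; {A, G}⁺ = {A, G} — none reach the full schema.
{B, G, K}⁺: BK→A adds A → {A, B, G, K}. Minimal: {G, K}⁺ = {G, K}; {B, K}⁺ = {A, B, K}; {B, G}⁺ = {B, G} — none reach the full schema.
Any other superkey contains one of these as a subset, so there are no further candidate keys.

(A, G, K); (B, G, K)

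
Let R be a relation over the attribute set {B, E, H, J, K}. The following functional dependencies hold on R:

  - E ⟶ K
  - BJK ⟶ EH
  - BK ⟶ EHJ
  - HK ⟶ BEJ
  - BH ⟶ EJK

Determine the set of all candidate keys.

{B, E}⁺: E→K adds K; BK→EHJ adds H, J → {B, E, H, J, K}.
{B, H}⁺: BH→EJK adds E, J, K → {B, E, H, J, K}.
{B, K}⁺: BK→EHJ adds E, H, J → {B, E, H, J, K}.
{E, H}⁺: E→K adds K; HK→BEJ adds B, J → {B, E, H, J, K}.
{H, K}⁺: HK→BEJ adds B, E, J → {B, E, H, J, K}.

BE, BH, BK, EH, HK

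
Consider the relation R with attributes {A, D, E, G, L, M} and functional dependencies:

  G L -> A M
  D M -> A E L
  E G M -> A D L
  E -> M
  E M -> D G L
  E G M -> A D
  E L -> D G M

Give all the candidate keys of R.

(E), (D, M), (D, G, L)

{E}⁺: E→M adds M; EM→DGL adds D, G, L; EGM→AD adds A → {A, D, E, G, L, M}.
{D, M}⁺: DM→AEL adds A, E, L; EM→DGL adds G → {A, D, E, G, L, M}. Minimal: {M}⁺ = {M}; {D}⁺ = {D} — none reach the full schema.
{D, G, L}⁺: GL→AM adds A, M; DM→AEL adds E → {A, D, E, G, L, M}. Minimal: {G, L}⁺ = {A, G, L, M}; {D, L}⁺ = {D, L}; {D, G}⁺ = {D, G} — none reach the full schema.
Any other superkey contains one of these as a subset, so there are no further candidate keys.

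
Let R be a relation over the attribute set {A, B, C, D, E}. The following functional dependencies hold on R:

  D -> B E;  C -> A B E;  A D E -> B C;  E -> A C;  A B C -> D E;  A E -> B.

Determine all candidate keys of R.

C; D; E

{C}⁺: C→ABE adds A, B, E; ABC→DE adds D → {A, B, C, D, E}.
{D}⁺: D→BE adds B, E; E→AC adds A, C → {A, B, C, D, E}.
{E}⁺: E→AC adds A, C; AE→B adds B; ABC→DE adds D → {A, B, C, D, E}.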